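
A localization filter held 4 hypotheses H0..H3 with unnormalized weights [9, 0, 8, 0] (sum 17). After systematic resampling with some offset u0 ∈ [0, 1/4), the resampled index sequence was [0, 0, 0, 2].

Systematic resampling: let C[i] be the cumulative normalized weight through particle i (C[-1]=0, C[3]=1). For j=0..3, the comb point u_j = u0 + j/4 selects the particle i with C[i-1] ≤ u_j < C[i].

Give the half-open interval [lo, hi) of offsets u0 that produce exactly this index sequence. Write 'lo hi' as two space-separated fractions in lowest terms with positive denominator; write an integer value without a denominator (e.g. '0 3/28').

0 1/34

C = [9/17, 9/17, 1, 1]
j=0 picked index 0: u0 ∈ [0, 9/17)
j=1 picked index 0: u0 ∈ [-1/4, 19/68)
j=2 picked index 0: u0 ∈ [-1/2, 1/34)
j=3 picked index 2: u0 ∈ [-15/68, 1/4)
intersection: [0, 1/34)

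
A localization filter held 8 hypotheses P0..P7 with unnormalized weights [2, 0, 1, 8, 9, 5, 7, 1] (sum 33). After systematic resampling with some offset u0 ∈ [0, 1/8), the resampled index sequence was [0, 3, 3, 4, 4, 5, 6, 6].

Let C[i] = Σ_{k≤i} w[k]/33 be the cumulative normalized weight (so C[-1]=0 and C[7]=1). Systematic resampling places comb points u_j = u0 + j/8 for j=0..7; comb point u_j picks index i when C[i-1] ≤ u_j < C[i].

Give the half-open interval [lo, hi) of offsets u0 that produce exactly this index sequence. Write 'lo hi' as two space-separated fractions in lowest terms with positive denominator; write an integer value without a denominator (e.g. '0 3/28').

C = [2/33, 2/33, 1/11, 1/3, 20/33, 25/33, 32/33, 1]
j=0 picked index 0: u0 ∈ [0, 2/33)
j=1 picked index 3: u0 ∈ [-3/88, 5/24)
j=2 picked index 3: u0 ∈ [-7/44, 1/12)
j=3 picked index 4: u0 ∈ [-1/24, 61/264)
j=4 picked index 4: u0 ∈ [-1/6, 7/66)
j=5 picked index 5: u0 ∈ [-5/264, 35/264)
j=6 picked index 6: u0 ∈ [1/132, 29/132)
j=7 picked index 6: u0 ∈ [-31/264, 25/264)
intersection: [1/132, 2/33)

1/132 2/33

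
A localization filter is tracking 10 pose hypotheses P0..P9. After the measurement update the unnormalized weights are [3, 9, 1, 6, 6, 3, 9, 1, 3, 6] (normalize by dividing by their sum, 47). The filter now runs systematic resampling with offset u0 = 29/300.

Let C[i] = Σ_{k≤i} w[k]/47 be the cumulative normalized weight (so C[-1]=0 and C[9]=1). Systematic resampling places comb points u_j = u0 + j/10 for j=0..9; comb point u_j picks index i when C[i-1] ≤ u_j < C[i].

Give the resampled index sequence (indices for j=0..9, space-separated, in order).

C = [3/47, 12/47, 13/47, 19/47, 25/47, 28/47, 37/47, 38/47, 41/47, 1]
j=0: u_0=29/300 ∈ [3/47, 12/47) → index 1
j=1: u_1=59/300 ∈ [3/47, 12/47) → index 1
j=2: u_2=89/300 ∈ [13/47, 19/47) → index 3
j=3: u_3=119/300 ∈ [13/47, 19/47) → index 3
j=4: u_4=149/300 ∈ [19/47, 25/47) → index 4
j=5: u_5=179/300 ∈ [28/47, 37/47) → index 6
j=6: u_6=209/300 ∈ [28/47, 37/47) → index 6
j=7: u_7=239/300 ∈ [37/47, 38/47) → index 7
j=8: u_8=269/300 ∈ [41/47, 1) → index 9
j=9: u_9=299/300 ∈ [41/47, 1) → index 9

1 1 3 3 4 6 6 7 9 9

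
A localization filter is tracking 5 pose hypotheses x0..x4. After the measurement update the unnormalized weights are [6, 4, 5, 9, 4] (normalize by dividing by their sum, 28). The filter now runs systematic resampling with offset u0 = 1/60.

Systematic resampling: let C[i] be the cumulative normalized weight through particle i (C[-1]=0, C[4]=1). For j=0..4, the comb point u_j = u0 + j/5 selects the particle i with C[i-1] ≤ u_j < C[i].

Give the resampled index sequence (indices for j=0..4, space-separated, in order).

0 1 2 3 3

C = [3/14, 5/14, 15/28, 6/7, 1]
j=0: u_0=1/60 ∈ [0, 3/14) → index 0
j=1: u_1=13/60 ∈ [3/14, 5/14) → index 1
j=2: u_2=5/12 ∈ [5/14, 15/28) → index 2
j=3: u_3=37/60 ∈ [15/28, 6/7) → index 3
j=4: u_4=49/60 ∈ [15/28, 6/7) → index 3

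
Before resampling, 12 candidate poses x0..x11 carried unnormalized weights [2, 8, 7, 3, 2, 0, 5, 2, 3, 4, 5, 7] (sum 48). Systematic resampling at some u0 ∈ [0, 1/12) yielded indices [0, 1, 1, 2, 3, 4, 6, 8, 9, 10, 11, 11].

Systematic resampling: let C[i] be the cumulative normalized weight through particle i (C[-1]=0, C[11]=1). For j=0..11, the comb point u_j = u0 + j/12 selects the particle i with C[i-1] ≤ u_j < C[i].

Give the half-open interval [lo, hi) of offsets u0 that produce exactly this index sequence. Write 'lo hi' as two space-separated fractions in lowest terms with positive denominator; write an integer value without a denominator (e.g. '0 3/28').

1/48 1/24

C = [1/24, 5/24, 17/48, 5/12, 11/24, 11/24, 9/16, 29/48, 2/3, 3/4, 41/48, 1]
j=0 picked index 0: u0 ∈ [0, 1/24)
j=1 picked index 1: u0 ∈ [-1/24, 1/8)
j=2 picked index 1: u0 ∈ [-1/8, 1/24)
j=3 picked index 2: u0 ∈ [-1/24, 5/48)
j=4 picked index 3: u0 ∈ [1/48, 1/12)
j=5 picked index 4: u0 ∈ [0, 1/24)
j=6 picked index 6: u0 ∈ [-1/24, 1/16)
j=7 picked index 8: u0 ∈ [1/48, 1/12)
j=8 picked index 9: u0 ∈ [0, 1/12)
j=9 picked index 10: u0 ∈ [0, 5/48)
j=10 picked index 11: u0 ∈ [1/48, 1/6)
j=11 picked index 11: u0 ∈ [-1/16, 1/12)
intersection: [1/48, 1/24)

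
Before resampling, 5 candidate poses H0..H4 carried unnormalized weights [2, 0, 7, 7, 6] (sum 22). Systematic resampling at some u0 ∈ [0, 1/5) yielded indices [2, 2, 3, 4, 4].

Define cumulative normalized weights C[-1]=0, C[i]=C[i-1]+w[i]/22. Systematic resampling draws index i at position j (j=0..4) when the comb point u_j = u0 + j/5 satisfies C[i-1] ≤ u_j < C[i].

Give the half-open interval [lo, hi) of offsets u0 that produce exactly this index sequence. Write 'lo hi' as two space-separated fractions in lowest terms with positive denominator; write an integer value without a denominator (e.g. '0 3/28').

7/55 1/5

C = [1/11, 1/11, 9/22, 8/11, 1]
j=0 picked index 2: u0 ∈ [1/11, 9/22)
j=1 picked index 2: u0 ∈ [-6/55, 23/110)
j=2 picked index 3: u0 ∈ [1/110, 18/55)
j=3 picked index 4: u0 ∈ [7/55, 2/5)
j=4 picked index 4: u0 ∈ [-4/55, 1/5)
intersection: [7/55, 1/5)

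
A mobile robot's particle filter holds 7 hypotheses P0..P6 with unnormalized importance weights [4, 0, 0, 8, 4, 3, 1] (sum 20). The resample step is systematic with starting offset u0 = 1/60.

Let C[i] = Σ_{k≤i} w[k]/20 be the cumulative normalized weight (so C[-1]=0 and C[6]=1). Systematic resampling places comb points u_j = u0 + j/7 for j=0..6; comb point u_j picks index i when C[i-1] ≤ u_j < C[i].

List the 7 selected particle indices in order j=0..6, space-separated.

0 0 3 3 3 4 5

C = [1/5, 1/5, 1/5, 3/5, 4/5, 19/20, 1]
j=0: u_0=1/60 ∈ [0, 1/5) → index 0
j=1: u_1=67/420 ∈ [0, 1/5) → index 0
j=2: u_2=127/420 ∈ [1/5, 3/5) → index 3
j=3: u_3=187/420 ∈ [1/5, 3/5) → index 3
j=4: u_4=247/420 ∈ [1/5, 3/5) → index 3
j=5: u_5=307/420 ∈ [3/5, 4/5) → index 4
j=6: u_6=367/420 ∈ [4/5, 19/20) → index 5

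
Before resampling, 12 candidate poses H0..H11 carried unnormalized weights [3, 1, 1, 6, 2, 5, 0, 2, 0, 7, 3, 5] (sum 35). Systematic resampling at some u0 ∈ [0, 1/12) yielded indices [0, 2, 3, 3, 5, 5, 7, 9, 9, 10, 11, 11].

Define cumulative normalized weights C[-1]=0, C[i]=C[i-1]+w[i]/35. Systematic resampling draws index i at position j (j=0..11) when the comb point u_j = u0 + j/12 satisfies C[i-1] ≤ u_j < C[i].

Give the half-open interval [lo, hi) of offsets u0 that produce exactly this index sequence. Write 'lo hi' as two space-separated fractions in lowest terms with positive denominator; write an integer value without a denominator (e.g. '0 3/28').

C = [3/35, 4/35, 1/7, 11/35, 13/35, 18/35, 18/35, 4/7, 4/7, 27/35, 6/7, 1]
j=0 picked index 0: u0 ∈ [0, 3/35)
j=1 picked index 2: u0 ∈ [13/420, 5/84)
j=2 picked index 3: u0 ∈ [-1/42, 31/210)
j=3 picked index 3: u0 ∈ [-3/28, 9/140)
j=4 picked index 5: u0 ∈ [4/105, 19/105)
j=5 picked index 5: u0 ∈ [-19/420, 41/420)
j=6 picked index 7: u0 ∈ [1/70, 1/14)
j=7 picked index 9: u0 ∈ [-1/84, 79/420)
j=8 picked index 9: u0 ∈ [-2/21, 11/105)
j=9 picked index 10: u0 ∈ [3/140, 3/28)
j=10 picked index 11: u0 ∈ [1/42, 1/6)
j=11 picked index 11: u0 ∈ [-5/84, 1/12)
intersection: [4/105, 5/84)

4/105 5/84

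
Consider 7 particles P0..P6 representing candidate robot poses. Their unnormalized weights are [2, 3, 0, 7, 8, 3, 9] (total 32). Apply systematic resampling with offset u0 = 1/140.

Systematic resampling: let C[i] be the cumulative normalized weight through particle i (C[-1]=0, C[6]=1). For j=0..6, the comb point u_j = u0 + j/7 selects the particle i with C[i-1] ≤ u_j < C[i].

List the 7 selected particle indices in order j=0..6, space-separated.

C = [1/16, 5/32, 5/32, 3/8, 5/8, 23/32, 1]
j=0: u_0=1/140 ∈ [0, 1/16) → index 0
j=1: u_1=3/20 ∈ [1/16, 5/32) → index 1
j=2: u_2=41/140 ∈ [5/32, 3/8) → index 3
j=3: u_3=61/140 ∈ [3/8, 5/8) → index 4
j=4: u_4=81/140 ∈ [3/8, 5/8) → index 4
j=5: u_5=101/140 ∈ [23/32, 1) → index 6
j=6: u_6=121/140 ∈ [23/32, 1) → index 6

0 1 3 4 4 6 6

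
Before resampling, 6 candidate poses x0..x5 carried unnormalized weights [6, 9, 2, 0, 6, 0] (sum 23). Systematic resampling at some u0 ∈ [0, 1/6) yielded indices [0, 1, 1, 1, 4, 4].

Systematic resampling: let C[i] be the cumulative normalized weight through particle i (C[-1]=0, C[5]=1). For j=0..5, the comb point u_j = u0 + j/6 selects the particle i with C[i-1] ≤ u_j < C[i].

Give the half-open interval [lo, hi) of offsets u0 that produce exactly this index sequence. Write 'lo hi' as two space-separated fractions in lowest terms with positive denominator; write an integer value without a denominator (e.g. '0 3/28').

13/138 7/46

C = [6/23, 15/23, 17/23, 17/23, 1, 1]
j=0 picked index 0: u0 ∈ [0, 6/23)
j=1 picked index 1: u0 ∈ [13/138, 67/138)
j=2 picked index 1: u0 ∈ [-5/69, 22/69)
j=3 picked index 1: u0 ∈ [-11/46, 7/46)
j=4 picked index 4: u0 ∈ [5/69, 1/3)
j=5 picked index 4: u0 ∈ [-13/138, 1/6)
intersection: [13/138, 7/46)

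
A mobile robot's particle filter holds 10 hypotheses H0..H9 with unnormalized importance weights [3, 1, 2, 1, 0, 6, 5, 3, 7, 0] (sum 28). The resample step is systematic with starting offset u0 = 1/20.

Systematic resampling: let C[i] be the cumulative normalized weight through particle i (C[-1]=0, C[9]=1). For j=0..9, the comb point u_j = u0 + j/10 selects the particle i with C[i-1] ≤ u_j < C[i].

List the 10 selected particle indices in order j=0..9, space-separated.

C = [3/28, 1/7, 3/14, 1/4, 1/4, 13/28, 9/14, 3/4, 1, 1]
j=0: u_0=1/20 ∈ [0, 3/28) → index 0
j=1: u_1=3/20 ∈ [1/7, 3/14) → index 2
j=2: u_2=1/4 ∈ [1/4, 13/28) → index 5
j=3: u_3=7/20 ∈ [1/4, 13/28) → index 5
j=4: u_4=9/20 ∈ [1/4, 13/28) → index 5
j=5: u_5=11/20 ∈ [13/28, 9/14) → index 6
j=6: u_6=13/20 ∈ [9/14, 3/4) → index 7
j=7: u_7=3/4 ∈ [3/4, 1) → index 8
j=8: u_8=17/20 ∈ [3/4, 1) → index 8
j=9: u_9=19/20 ∈ [3/4, 1) → index 8

0 2 5 5 5 6 7 8 8 8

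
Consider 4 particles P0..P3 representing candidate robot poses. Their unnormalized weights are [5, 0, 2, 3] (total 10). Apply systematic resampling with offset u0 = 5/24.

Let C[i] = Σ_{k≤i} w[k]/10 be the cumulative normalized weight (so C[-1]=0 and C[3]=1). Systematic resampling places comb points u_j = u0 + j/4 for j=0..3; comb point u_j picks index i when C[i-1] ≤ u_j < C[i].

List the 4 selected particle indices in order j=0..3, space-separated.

0 0 3 3

C = [1/2, 1/2, 7/10, 1]
j=0: u_0=5/24 ∈ [0, 1/2) → index 0
j=1: u_1=11/24 ∈ [0, 1/2) → index 0
j=2: u_2=17/24 ∈ [7/10, 1) → index 3
j=3: u_3=23/24 ∈ [7/10, 1) → index 3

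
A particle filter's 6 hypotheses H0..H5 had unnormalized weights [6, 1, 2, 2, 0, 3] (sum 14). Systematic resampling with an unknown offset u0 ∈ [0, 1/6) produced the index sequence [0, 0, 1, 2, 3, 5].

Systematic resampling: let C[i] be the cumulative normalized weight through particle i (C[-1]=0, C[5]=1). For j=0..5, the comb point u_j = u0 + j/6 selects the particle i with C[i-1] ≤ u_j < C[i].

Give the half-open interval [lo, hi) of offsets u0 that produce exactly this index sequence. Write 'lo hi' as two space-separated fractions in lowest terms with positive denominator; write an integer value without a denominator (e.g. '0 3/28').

C = [3/7, 1/2, 9/14, 11/14, 11/14, 1]
j=0 picked index 0: u0 ∈ [0, 3/7)
j=1 picked index 0: u0 ∈ [-1/6, 11/42)
j=2 picked index 1: u0 ∈ [2/21, 1/6)
j=3 picked index 2: u0 ∈ [0, 1/7)
j=4 picked index 3: u0 ∈ [-1/42, 5/42)
j=5 picked index 5: u0 ∈ [-1/21, 1/6)
intersection: [2/21, 5/42)

2/21 5/42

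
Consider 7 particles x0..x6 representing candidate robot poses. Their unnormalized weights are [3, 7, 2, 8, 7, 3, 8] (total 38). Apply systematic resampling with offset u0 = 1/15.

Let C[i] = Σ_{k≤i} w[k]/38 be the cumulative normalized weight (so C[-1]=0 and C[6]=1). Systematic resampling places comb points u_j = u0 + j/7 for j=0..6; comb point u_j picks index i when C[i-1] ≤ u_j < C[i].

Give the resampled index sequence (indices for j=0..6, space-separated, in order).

0 1 3 3 4 5 6

C = [3/38, 5/19, 6/19, 10/19, 27/38, 15/19, 1]
j=0: u_0=1/15 ∈ [0, 3/38) → index 0
j=1: u_1=22/105 ∈ [3/38, 5/19) → index 1
j=2: u_2=37/105 ∈ [6/19, 10/19) → index 3
j=3: u_3=52/105 ∈ [6/19, 10/19) → index 3
j=4: u_4=67/105 ∈ [10/19, 27/38) → index 4
j=5: u_5=82/105 ∈ [27/38, 15/19) → index 5
j=6: u_6=97/105 ∈ [15/19, 1) → index 6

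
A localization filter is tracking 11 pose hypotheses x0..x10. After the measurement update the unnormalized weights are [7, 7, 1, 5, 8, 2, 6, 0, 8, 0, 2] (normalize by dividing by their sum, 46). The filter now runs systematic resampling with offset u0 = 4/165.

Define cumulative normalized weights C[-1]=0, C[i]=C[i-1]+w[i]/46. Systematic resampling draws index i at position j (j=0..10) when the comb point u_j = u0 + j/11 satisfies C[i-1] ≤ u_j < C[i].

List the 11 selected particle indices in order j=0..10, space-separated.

0 0 1 1 3 4 4 6 6 8 8

C = [7/46, 7/23, 15/46, 10/23, 14/23, 15/23, 18/23, 18/23, 22/23, 22/23, 1]
j=0: u_0=4/165 ∈ [0, 7/46) → index 0
j=1: u_1=19/165 ∈ [0, 7/46) → index 0
j=2: u_2=34/165 ∈ [7/46, 7/23) → index 1
j=3: u_3=49/165 ∈ [7/46, 7/23) → index 1
j=4: u_4=64/165 ∈ [15/46, 10/23) → index 3
j=5: u_5=79/165 ∈ [10/23, 14/23) → index 4
j=6: u_6=94/165 ∈ [10/23, 14/23) → index 4
j=7: u_7=109/165 ∈ [15/23, 18/23) → index 6
j=8: u_8=124/165 ∈ [15/23, 18/23) → index 6
j=9: u_9=139/165 ∈ [18/23, 22/23) → index 8
j=10: u_10=14/15 ∈ [18/23, 22/23) → index 8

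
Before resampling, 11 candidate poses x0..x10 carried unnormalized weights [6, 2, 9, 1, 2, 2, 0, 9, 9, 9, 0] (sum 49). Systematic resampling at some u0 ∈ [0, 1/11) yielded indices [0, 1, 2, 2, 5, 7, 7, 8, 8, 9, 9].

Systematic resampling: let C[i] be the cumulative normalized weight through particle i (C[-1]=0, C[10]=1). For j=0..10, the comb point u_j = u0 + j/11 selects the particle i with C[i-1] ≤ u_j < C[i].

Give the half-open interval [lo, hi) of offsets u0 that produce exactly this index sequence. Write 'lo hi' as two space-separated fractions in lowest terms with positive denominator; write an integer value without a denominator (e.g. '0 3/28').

24/539 39/539

C = [6/49, 8/49, 17/49, 18/49, 20/49, 22/49, 22/49, 31/49, 40/49, 1, 1]
j=0 picked index 0: u0 ∈ [0, 6/49)
j=1 picked index 1: u0 ∈ [17/539, 39/539)
j=2 picked index 2: u0 ∈ [-10/539, 89/539)
j=3 picked index 2: u0 ∈ [-59/539, 40/539)
j=4 picked index 5: u0 ∈ [24/539, 46/539)
j=5 picked index 7: u0 ∈ [-3/539, 96/539)
j=6 picked index 7: u0 ∈ [-52/539, 47/539)
j=7 picked index 8: u0 ∈ [-2/539, 97/539)
j=8 picked index 8: u0 ∈ [-51/539, 48/539)
j=9 picked index 9: u0 ∈ [-1/539, 2/11)
j=10 picked index 9: u0 ∈ [-50/539, 1/11)
intersection: [24/539, 39/539)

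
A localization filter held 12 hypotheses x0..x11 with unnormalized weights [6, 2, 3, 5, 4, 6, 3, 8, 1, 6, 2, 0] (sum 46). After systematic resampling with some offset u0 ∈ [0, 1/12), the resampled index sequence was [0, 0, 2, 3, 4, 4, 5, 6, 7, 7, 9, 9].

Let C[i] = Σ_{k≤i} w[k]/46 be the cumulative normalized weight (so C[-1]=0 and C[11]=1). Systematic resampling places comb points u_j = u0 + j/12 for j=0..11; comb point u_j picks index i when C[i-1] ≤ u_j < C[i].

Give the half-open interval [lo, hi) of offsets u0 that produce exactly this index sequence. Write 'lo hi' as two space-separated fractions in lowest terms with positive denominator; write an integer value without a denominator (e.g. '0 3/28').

1/69 5/276

C = [3/23, 4/23, 11/46, 8/23, 10/23, 13/23, 29/46, 37/46, 19/23, 22/23, 1, 1]
j=0 picked index 0: u0 ∈ [0, 3/23)
j=1 picked index 0: u0 ∈ [-1/12, 13/276)
j=2 picked index 2: u0 ∈ [1/138, 5/69)
j=3 picked index 3: u0 ∈ [-1/92, 9/92)
j=4 picked index 4: u0 ∈ [1/69, 7/69)
j=5 picked index 4: u0 ∈ [-19/276, 5/276)
j=6 picked index 5: u0 ∈ [-3/46, 3/46)
j=7 picked index 6: u0 ∈ [-5/276, 13/276)
j=8 picked index 7: u0 ∈ [-5/138, 19/138)
j=9 picked index 7: u0 ∈ [-11/92, 5/92)
j=10 picked index 9: u0 ∈ [-1/138, 17/138)
j=11 picked index 9: u0 ∈ [-25/276, 11/276)
intersection: [1/69, 5/276)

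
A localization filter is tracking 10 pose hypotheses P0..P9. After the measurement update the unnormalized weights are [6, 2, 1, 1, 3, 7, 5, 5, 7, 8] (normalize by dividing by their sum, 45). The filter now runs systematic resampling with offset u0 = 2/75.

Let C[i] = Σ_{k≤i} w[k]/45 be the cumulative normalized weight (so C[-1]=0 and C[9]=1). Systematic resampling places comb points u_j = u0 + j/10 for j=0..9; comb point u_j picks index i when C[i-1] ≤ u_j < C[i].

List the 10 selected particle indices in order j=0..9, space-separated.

0 0 4 5 5 6 7 8 9 9

C = [2/15, 8/45, 1/5, 2/9, 13/45, 4/9, 5/9, 2/3, 37/45, 1]
j=0: u_0=2/75 ∈ [0, 2/15) → index 0
j=1: u_1=19/150 ∈ [0, 2/15) → index 0
j=2: u_2=17/75 ∈ [2/9, 13/45) → index 4
j=3: u_3=49/150 ∈ [13/45, 4/9) → index 5
j=4: u_4=32/75 ∈ [13/45, 4/9) → index 5
j=5: u_5=79/150 ∈ [4/9, 5/9) → index 6
j=6: u_6=47/75 ∈ [5/9, 2/3) → index 7
j=7: u_7=109/150 ∈ [2/3, 37/45) → index 8
j=8: u_8=62/75 ∈ [37/45, 1) → index 9
j=9: u_9=139/150 ∈ [37/45, 1) → index 9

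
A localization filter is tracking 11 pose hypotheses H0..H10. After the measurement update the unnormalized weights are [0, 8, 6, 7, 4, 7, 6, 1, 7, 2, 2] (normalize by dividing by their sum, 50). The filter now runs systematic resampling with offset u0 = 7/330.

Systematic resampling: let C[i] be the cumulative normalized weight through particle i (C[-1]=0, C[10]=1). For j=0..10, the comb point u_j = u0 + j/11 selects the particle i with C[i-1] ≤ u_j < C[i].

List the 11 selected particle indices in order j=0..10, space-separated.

C = [0, 4/25, 7/25, 21/50, 1/2, 16/25, 19/25, 39/50, 23/25, 24/25, 1]
j=0: u_0=7/330 ∈ [0, 4/25) → index 1
j=1: u_1=37/330 ∈ [0, 4/25) → index 1
j=2: u_2=67/330 ∈ [4/25, 7/25) → index 2
j=3: u_3=97/330 ∈ [7/25, 21/50) → index 3
j=4: u_4=127/330 ∈ [7/25, 21/50) → index 3
j=5: u_5=157/330 ∈ [21/50, 1/2) → index 4
j=6: u_6=17/30 ∈ [1/2, 16/25) → index 5
j=7: u_7=217/330 ∈ [16/25, 19/25) → index 6
j=8: u_8=247/330 ∈ [16/25, 19/25) → index 6
j=9: u_9=277/330 ∈ [39/50, 23/25) → index 8
j=10: u_10=307/330 ∈ [23/25, 24/25) → index 9

1 1 2 3 3 4 5 6 6 8 9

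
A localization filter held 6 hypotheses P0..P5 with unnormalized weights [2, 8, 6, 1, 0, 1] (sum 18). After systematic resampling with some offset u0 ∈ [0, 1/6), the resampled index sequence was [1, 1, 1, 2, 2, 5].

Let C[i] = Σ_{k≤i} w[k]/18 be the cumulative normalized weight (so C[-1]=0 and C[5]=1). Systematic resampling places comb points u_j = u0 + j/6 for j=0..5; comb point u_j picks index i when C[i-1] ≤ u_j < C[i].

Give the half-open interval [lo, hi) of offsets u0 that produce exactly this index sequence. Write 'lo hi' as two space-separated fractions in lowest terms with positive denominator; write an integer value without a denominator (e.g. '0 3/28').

1/9 1/6

C = [1/9, 5/9, 8/9, 17/18, 17/18, 1]
j=0 picked index 1: u0 ∈ [1/9, 5/9)
j=1 picked index 1: u0 ∈ [-1/18, 7/18)
j=2 picked index 1: u0 ∈ [-2/9, 2/9)
j=3 picked index 2: u0 ∈ [1/18, 7/18)
j=4 picked index 2: u0 ∈ [-1/9, 2/9)
j=5 picked index 5: u0 ∈ [1/9, 1/6)
intersection: [1/9, 1/6)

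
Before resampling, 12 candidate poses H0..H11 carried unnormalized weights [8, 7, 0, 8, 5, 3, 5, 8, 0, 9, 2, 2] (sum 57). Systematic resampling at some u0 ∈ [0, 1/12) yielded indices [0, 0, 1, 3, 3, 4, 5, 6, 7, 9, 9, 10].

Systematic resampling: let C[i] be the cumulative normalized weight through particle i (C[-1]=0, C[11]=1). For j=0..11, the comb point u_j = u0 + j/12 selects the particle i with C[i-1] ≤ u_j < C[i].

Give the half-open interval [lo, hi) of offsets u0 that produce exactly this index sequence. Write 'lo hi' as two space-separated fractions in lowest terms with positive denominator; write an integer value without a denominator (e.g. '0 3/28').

C = [8/57, 5/19, 5/19, 23/57, 28/57, 31/57, 12/19, 44/57, 44/57, 53/57, 55/57, 1]
j=0 picked index 0: u0 ∈ [0, 8/57)
j=1 picked index 0: u0 ∈ [-1/12, 13/228)
j=2 picked index 1: u0 ∈ [-1/38, 11/114)
j=3 picked index 3: u0 ∈ [1/76, 35/228)
j=4 picked index 3: u0 ∈ [-4/57, 4/57)
j=5 picked index 4: u0 ∈ [-1/76, 17/228)
j=6 picked index 5: u0 ∈ [-1/114, 5/114)
j=7 picked index 6: u0 ∈ [-3/76, 11/228)
j=8 picked index 7: u0 ∈ [-2/57, 2/19)
j=9 picked index 9: u0 ∈ [5/228, 41/228)
j=10 picked index 9: u0 ∈ [-7/114, 11/114)
j=11 picked index 10: u0 ∈ [1/76, 11/228)
intersection: [5/228, 5/114)

5/228 5/114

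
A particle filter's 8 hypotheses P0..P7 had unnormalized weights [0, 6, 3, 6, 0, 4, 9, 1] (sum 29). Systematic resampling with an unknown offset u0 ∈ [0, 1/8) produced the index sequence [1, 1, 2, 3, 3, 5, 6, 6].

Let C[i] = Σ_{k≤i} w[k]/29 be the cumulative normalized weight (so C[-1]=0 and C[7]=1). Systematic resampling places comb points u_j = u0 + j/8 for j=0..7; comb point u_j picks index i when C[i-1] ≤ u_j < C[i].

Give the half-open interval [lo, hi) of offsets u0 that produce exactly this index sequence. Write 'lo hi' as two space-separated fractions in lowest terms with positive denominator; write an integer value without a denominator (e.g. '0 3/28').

C = [0, 6/29, 9/29, 15/29, 15/29, 19/29, 28/29, 1]
j=0 picked index 1: u0 ∈ [0, 6/29)
j=1 picked index 1: u0 ∈ [-1/8, 19/232)
j=2 picked index 2: u0 ∈ [-5/116, 7/116)
j=3 picked index 3: u0 ∈ [-15/232, 33/232)
j=4 picked index 3: u0 ∈ [-11/58, 1/58)
j=5 picked index 5: u0 ∈ [-25/232, 7/232)
j=6 picked index 6: u0 ∈ [-11/116, 25/116)
j=7 picked index 6: u0 ∈ [-51/232, 21/232)
intersection: [0, 1/58)

0 1/58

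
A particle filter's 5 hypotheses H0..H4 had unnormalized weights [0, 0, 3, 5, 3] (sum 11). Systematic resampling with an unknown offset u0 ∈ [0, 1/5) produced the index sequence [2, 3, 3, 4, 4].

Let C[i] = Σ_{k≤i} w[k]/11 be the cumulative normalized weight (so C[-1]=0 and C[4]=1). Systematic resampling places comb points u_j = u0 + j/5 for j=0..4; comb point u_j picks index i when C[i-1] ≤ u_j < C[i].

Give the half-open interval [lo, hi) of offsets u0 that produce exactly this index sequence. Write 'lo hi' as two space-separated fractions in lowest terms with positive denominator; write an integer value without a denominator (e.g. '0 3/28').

C = [0, 0, 3/11, 8/11, 1]
j=0 picked index 2: u0 ∈ [0, 3/11)
j=1 picked index 3: u0 ∈ [4/55, 29/55)
j=2 picked index 3: u0 ∈ [-7/55, 18/55)
j=3 picked index 4: u0 ∈ [7/55, 2/5)
j=4 picked index 4: u0 ∈ [-4/55, 1/5)
intersection: [7/55, 1/5)

7/55 1/5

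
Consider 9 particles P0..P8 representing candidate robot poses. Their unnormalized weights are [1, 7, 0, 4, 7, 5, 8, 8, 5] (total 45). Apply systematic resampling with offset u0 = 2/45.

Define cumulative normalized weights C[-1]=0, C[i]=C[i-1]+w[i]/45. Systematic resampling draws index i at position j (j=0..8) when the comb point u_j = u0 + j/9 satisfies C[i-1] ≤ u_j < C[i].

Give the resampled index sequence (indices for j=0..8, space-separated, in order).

C = [1/45, 8/45, 8/45, 4/15, 19/45, 8/15, 32/45, 8/9, 1]
j=0: u_0=2/45 ∈ [1/45, 8/45) → index 1
j=1: u_1=7/45 ∈ [1/45, 8/45) → index 1
j=2: u_2=4/15 ∈ [4/15, 19/45) → index 4
j=3: u_3=17/45 ∈ [4/15, 19/45) → index 4
j=4: u_4=22/45 ∈ [19/45, 8/15) → index 5
j=5: u_5=3/5 ∈ [8/15, 32/45) → index 6
j=6: u_6=32/45 ∈ [32/45, 8/9) → index 7
j=7: u_7=37/45 ∈ [32/45, 8/9) → index 7
j=8: u_8=14/15 ∈ [8/9, 1) → index 8

1 1 4 4 5 6 7 7 8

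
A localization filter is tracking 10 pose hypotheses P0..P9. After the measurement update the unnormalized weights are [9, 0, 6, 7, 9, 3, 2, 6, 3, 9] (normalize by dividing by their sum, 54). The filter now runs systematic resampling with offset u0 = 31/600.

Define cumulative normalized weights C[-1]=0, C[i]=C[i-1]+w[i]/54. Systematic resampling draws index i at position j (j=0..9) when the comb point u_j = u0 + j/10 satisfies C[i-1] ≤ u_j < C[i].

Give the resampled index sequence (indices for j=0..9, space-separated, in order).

0 0 2 3 4 4 6 7 9 9

C = [1/6, 1/6, 5/18, 11/27, 31/54, 17/27, 2/3, 7/9, 5/6, 1]
j=0: u_0=31/600 ∈ [0, 1/6) → index 0
j=1: u_1=91/600 ∈ [0, 1/6) → index 0
j=2: u_2=151/600 ∈ [1/6, 5/18) → index 2
j=3: u_3=211/600 ∈ [5/18, 11/27) → index 3
j=4: u_4=271/600 ∈ [11/27, 31/54) → index 4
j=5: u_5=331/600 ∈ [11/27, 31/54) → index 4
j=6: u_6=391/600 ∈ [17/27, 2/3) → index 6
j=7: u_7=451/600 ∈ [2/3, 7/9) → index 7
j=8: u_8=511/600 ∈ [5/6, 1) → index 9
j=9: u_9=571/600 ∈ [5/6, 1) → index 9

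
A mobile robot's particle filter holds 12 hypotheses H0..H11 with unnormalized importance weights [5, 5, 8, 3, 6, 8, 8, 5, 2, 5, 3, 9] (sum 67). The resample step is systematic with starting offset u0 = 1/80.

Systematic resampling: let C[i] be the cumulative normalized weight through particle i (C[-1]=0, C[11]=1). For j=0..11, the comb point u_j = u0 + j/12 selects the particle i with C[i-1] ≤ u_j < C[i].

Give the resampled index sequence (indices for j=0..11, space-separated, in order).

C = [5/67, 10/67, 18/67, 21/67, 27/67, 35/67, 43/67, 48/67, 50/67, 55/67, 58/67, 1]
j=0: u_0=1/80 ∈ [0, 5/67) → index 0
j=1: u_1=23/240 ∈ [5/67, 10/67) → index 1
j=2: u_2=43/240 ∈ [10/67, 18/67) → index 2
j=3: u_3=21/80 ∈ [10/67, 18/67) → index 2
j=4: u_4=83/240 ∈ [21/67, 27/67) → index 4
j=5: u_5=103/240 ∈ [27/67, 35/67) → index 5
j=6: u_6=41/80 ∈ [27/67, 35/67) → index 5
j=7: u_7=143/240 ∈ [35/67, 43/67) → index 6
j=8: u_8=163/240 ∈ [43/67, 48/67) → index 7
j=9: u_9=61/80 ∈ [50/67, 55/67) → index 9
j=10: u_10=203/240 ∈ [55/67, 58/67) → index 10
j=11: u_11=223/240 ∈ [58/67, 1) → index 11

0 1 2 2 4 5 5 6 7 9 10 11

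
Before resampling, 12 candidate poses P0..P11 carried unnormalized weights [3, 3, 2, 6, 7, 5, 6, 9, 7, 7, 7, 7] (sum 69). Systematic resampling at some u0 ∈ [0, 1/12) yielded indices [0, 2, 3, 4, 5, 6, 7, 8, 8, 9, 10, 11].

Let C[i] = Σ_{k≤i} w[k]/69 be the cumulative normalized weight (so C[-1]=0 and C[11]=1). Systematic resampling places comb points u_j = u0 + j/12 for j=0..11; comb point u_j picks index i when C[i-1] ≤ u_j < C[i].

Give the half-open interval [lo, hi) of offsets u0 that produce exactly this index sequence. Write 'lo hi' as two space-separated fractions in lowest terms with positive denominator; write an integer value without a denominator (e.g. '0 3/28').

C = [1/23, 2/23, 8/69, 14/69, 7/23, 26/69, 32/69, 41/69, 16/23, 55/69, 62/69, 1]
j=0 picked index 0: u0 ∈ [0, 1/23)
j=1 picked index 2: u0 ∈ [1/276, 3/92)
j=2 picked index 3: u0 ∈ [-7/138, 5/138)
j=3 picked index 4: u0 ∈ [-13/276, 5/92)
j=4 picked index 5: u0 ∈ [-2/69, 1/23)
j=5 picked index 6: u0 ∈ [-11/276, 13/276)
j=6 picked index 7: u0 ∈ [-5/138, 13/138)
j=7 picked index 8: u0 ∈ [1/92, 31/276)
j=8 picked index 8: u0 ∈ [-5/69, 2/69)
j=9 picked index 9: u0 ∈ [-5/92, 13/276)
j=10 picked index 10: u0 ∈ [-5/138, 3/46)
j=11 picked index 11: u0 ∈ [-5/276, 1/12)
intersection: [1/92, 2/69)

1/92 2/69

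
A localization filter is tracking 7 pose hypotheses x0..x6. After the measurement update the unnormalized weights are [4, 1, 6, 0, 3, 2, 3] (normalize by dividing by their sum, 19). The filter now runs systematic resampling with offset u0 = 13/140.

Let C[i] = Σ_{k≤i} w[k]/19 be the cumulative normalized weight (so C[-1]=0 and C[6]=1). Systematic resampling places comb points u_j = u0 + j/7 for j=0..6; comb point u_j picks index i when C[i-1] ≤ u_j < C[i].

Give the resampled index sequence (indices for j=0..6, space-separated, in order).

0 1 2 2 4 5 6

C = [4/19, 5/19, 11/19, 11/19, 14/19, 16/19, 1]
j=0: u_0=13/140 ∈ [0, 4/19) → index 0
j=1: u_1=33/140 ∈ [4/19, 5/19) → index 1
j=2: u_2=53/140 ∈ [5/19, 11/19) → index 2
j=3: u_3=73/140 ∈ [5/19, 11/19) → index 2
j=4: u_4=93/140 ∈ [11/19, 14/19) → index 4
j=5: u_5=113/140 ∈ [14/19, 16/19) → index 5
j=6: u_6=19/20 ∈ [16/19, 1) → index 6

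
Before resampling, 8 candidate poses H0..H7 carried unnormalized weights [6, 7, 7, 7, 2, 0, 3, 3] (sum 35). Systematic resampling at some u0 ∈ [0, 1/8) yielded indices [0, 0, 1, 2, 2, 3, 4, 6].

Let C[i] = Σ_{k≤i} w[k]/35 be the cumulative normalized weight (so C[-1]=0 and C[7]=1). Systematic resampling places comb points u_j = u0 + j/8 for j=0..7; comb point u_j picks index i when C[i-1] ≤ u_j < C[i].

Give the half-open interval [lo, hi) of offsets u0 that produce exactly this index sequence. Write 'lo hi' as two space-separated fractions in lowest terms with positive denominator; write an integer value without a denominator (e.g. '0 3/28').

3/140 11/280

C = [6/35, 13/35, 4/7, 27/35, 29/35, 29/35, 32/35, 1]
j=0 picked index 0: u0 ∈ [0, 6/35)
j=1 picked index 0: u0 ∈ [-1/8, 13/280)
j=2 picked index 1: u0 ∈ [-11/140, 17/140)
j=3 picked index 2: u0 ∈ [-1/280, 11/56)
j=4 picked index 2: u0 ∈ [-9/70, 1/14)
j=5 picked index 3: u0 ∈ [-3/56, 41/280)
j=6 picked index 4: u0 ∈ [3/140, 11/140)
j=7 picked index 6: u0 ∈ [-13/280, 11/280)
intersection: [3/140, 11/280)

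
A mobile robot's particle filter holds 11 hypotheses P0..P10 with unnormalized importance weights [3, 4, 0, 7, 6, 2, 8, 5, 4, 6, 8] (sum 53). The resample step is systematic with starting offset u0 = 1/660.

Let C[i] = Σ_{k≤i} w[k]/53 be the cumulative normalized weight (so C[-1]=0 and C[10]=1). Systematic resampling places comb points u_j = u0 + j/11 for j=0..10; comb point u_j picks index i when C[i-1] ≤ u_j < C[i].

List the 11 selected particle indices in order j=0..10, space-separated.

C = [3/53, 7/53, 7/53, 14/53, 20/53, 22/53, 30/53, 35/53, 39/53, 45/53, 1]
j=0: u_0=1/660 ∈ [0, 3/53) → index 0
j=1: u_1=61/660 ∈ [3/53, 7/53) → index 1
j=2: u_2=11/60 ∈ [7/53, 14/53) → index 3
j=3: u_3=181/660 ∈ [14/53, 20/53) → index 4
j=4: u_4=241/660 ∈ [14/53, 20/53) → index 4
j=5: u_5=301/660 ∈ [22/53, 30/53) → index 6
j=6: u_6=361/660 ∈ [22/53, 30/53) → index 6
j=7: u_7=421/660 ∈ [30/53, 35/53) → index 7
j=8: u_8=481/660 ∈ [35/53, 39/53) → index 8
j=9: u_9=541/660 ∈ [39/53, 45/53) → index 9
j=10: u_10=601/660 ∈ [45/53, 1) → index 10

0 1 3 4 4 6 6 7 8 9 10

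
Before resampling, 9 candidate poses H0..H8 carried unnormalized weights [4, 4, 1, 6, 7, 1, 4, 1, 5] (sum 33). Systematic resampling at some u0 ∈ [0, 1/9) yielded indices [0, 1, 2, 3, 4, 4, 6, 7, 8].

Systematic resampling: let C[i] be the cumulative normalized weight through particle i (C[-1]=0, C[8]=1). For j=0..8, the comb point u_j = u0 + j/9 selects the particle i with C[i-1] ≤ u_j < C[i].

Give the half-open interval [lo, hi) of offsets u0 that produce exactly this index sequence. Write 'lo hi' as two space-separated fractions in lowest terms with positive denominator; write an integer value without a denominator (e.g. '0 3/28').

4/99 5/99

C = [4/33, 8/33, 3/11, 5/11, 2/3, 23/33, 9/11, 28/33, 1]
j=0 picked index 0: u0 ∈ [0, 4/33)
j=1 picked index 1: u0 ∈ [1/99, 13/99)
j=2 picked index 2: u0 ∈ [2/99, 5/99)
j=3 picked index 3: u0 ∈ [-2/33, 4/33)
j=4 picked index 4: u0 ∈ [1/99, 2/9)
j=5 picked index 4: u0 ∈ [-10/99, 1/9)
j=6 picked index 6: u0 ∈ [1/33, 5/33)
j=7 picked index 7: u0 ∈ [4/99, 7/99)
j=8 picked index 8: u0 ∈ [-4/99, 1/9)
intersection: [4/99, 5/99)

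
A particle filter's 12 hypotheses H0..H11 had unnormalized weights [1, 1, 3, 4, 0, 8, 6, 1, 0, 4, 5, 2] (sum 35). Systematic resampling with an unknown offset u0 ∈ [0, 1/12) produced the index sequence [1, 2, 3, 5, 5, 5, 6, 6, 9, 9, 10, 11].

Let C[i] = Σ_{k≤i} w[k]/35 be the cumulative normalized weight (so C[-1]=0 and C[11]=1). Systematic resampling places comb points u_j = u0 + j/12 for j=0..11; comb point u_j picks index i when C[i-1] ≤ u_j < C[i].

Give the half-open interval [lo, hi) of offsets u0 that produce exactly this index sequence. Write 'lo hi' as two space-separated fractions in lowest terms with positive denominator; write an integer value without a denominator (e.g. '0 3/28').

1/35 1/20

C = [1/35, 2/35, 1/7, 9/35, 9/35, 17/35, 23/35, 24/35, 24/35, 4/5, 33/35, 1]
j=0 picked index 1: u0 ∈ [1/35, 2/35)
j=1 picked index 2: u0 ∈ [-11/420, 5/84)
j=2 picked index 3: u0 ∈ [-1/42, 19/210)
j=3 picked index 5: u0 ∈ [1/140, 33/140)
j=4 picked index 5: u0 ∈ [-8/105, 16/105)
j=5 picked index 5: u0 ∈ [-67/420, 29/420)
j=6 picked index 6: u0 ∈ [-1/70, 11/70)
j=7 picked index 6: u0 ∈ [-41/420, 31/420)
j=8 picked index 9: u0 ∈ [2/105, 2/15)
j=9 picked index 9: u0 ∈ [-9/140, 1/20)
j=10 picked index 10: u0 ∈ [-1/30, 23/210)
j=11 picked index 11: u0 ∈ [11/420, 1/12)
intersection: [1/35, 1/20)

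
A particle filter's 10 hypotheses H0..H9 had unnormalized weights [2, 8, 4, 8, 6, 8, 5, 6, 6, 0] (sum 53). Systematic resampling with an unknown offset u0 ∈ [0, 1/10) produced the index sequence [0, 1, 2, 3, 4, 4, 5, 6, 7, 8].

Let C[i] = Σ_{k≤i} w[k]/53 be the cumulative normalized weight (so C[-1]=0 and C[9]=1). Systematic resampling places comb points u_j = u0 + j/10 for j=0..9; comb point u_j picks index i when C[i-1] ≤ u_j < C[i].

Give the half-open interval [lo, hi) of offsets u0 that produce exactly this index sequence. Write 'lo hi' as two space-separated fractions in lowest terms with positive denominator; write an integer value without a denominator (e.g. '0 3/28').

4/265 3/106

C = [2/53, 10/53, 14/53, 22/53, 28/53, 36/53, 41/53, 47/53, 1, 1]
j=0 picked index 0: u0 ∈ [0, 2/53)
j=1 picked index 1: u0 ∈ [-33/530, 47/530)
j=2 picked index 2: u0 ∈ [-3/265, 17/265)
j=3 picked index 3: u0 ∈ [-19/530, 61/530)
j=4 picked index 4: u0 ∈ [4/265, 34/265)
j=5 picked index 4: u0 ∈ [-9/106, 3/106)
j=6 picked index 5: u0 ∈ [-19/265, 21/265)
j=7 picked index 6: u0 ∈ [-11/530, 39/530)
j=8 picked index 7: u0 ∈ [-7/265, 23/265)
j=9 picked index 8: u0 ∈ [-7/530, 1/10)
intersection: [4/265, 3/106)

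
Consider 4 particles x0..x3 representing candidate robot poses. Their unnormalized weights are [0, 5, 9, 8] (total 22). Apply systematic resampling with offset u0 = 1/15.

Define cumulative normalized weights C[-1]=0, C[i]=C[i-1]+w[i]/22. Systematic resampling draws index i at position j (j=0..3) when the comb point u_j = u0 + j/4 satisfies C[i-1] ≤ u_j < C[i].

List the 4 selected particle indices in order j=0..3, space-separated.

1 2 2 3

C = [0, 5/22, 7/11, 1]
j=0: u_0=1/15 ∈ [0, 5/22) → index 1
j=1: u_1=19/60 ∈ [5/22, 7/11) → index 2
j=2: u_2=17/30 ∈ [5/22, 7/11) → index 2
j=3: u_3=49/60 ∈ [7/11, 1) → index 3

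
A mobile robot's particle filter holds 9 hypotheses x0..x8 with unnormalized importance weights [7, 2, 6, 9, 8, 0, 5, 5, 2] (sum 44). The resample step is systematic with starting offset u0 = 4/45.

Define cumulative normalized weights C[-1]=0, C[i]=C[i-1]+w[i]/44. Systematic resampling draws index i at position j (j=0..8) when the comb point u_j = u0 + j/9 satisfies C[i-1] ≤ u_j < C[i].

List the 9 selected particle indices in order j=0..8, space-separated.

0 1 2 3 3 4 6 7 8

C = [7/44, 9/44, 15/44, 6/11, 8/11, 8/11, 37/44, 21/22, 1]
j=0: u_0=4/45 ∈ [0, 7/44) → index 0
j=1: u_1=1/5 ∈ [7/44, 9/44) → index 1
j=2: u_2=14/45 ∈ [9/44, 15/44) → index 2
j=3: u_3=19/45 ∈ [15/44, 6/11) → index 3
j=4: u_4=8/15 ∈ [15/44, 6/11) → index 3
j=5: u_5=29/45 ∈ [6/11, 8/11) → index 4
j=6: u_6=34/45 ∈ [8/11, 37/44) → index 6
j=7: u_7=13/15 ∈ [37/44, 21/22) → index 7
j=8: u_8=44/45 ∈ [21/22, 1) → index 8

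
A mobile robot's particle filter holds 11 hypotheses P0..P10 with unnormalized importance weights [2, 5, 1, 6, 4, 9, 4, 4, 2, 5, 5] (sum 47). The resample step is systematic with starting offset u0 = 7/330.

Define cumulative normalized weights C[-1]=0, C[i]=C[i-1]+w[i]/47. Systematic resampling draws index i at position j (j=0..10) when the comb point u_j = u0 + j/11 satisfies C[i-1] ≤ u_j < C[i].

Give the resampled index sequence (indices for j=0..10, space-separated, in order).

0 1 3 3 5 5 5 6 8 9 10

C = [2/47, 7/47, 8/47, 14/47, 18/47, 27/47, 31/47, 35/47, 37/47, 42/47, 1]
j=0: u_0=7/330 ∈ [0, 2/47) → index 0
j=1: u_1=37/330 ∈ [2/47, 7/47) → index 1
j=2: u_2=67/330 ∈ [8/47, 14/47) → index 3
j=3: u_3=97/330 ∈ [8/47, 14/47) → index 3
j=4: u_4=127/330 ∈ [18/47, 27/47) → index 5
j=5: u_5=157/330 ∈ [18/47, 27/47) → index 5
j=6: u_6=17/30 ∈ [18/47, 27/47) → index 5
j=7: u_7=217/330 ∈ [27/47, 31/47) → index 6
j=8: u_8=247/330 ∈ [35/47, 37/47) → index 8
j=9: u_9=277/330 ∈ [37/47, 42/47) → index 9
j=10: u_10=307/330 ∈ [42/47, 1) → index 10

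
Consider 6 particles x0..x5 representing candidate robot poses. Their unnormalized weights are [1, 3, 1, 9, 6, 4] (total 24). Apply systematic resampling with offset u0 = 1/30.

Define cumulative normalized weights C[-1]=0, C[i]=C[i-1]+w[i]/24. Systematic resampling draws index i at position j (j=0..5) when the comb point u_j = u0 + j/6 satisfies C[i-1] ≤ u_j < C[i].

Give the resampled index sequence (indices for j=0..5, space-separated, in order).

0 2 3 3 4 5

C = [1/24, 1/6, 5/24, 7/12, 5/6, 1]
j=0: u_0=1/30 ∈ [0, 1/24) → index 0
j=1: u_1=1/5 ∈ [1/6, 5/24) → index 2
j=2: u_2=11/30 ∈ [5/24, 7/12) → index 3
j=3: u_3=8/15 ∈ [5/24, 7/12) → index 3
j=4: u_4=7/10 ∈ [7/12, 5/6) → index 4
j=5: u_5=13/15 ∈ [5/6, 1) → index 5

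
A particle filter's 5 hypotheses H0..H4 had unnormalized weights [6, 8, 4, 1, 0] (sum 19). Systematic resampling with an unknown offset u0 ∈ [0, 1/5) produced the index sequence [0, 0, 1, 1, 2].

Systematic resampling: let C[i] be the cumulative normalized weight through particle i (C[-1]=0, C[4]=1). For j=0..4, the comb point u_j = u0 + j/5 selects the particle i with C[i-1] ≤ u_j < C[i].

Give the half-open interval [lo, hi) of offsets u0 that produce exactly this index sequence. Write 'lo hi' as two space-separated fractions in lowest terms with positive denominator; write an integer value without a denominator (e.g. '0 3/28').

C = [6/19, 14/19, 18/19, 1, 1]
j=0 picked index 0: u0 ∈ [0, 6/19)
j=1 picked index 0: u0 ∈ [-1/5, 11/95)
j=2 picked index 1: u0 ∈ [-8/95, 32/95)
j=3 picked index 1: u0 ∈ [-27/95, 13/95)
j=4 picked index 2: u0 ∈ [-6/95, 14/95)
intersection: [0, 11/95)

0 11/95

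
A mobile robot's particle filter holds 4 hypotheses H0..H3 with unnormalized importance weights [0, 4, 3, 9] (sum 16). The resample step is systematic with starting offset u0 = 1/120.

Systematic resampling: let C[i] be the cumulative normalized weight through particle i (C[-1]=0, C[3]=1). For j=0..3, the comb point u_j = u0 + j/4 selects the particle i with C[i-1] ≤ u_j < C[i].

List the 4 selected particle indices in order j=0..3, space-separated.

1 2 3 3

C = [0, 1/4, 7/16, 1]
j=0: u_0=1/120 ∈ [0, 1/4) → index 1
j=1: u_1=31/120 ∈ [1/4, 7/16) → index 2
j=2: u_2=61/120 ∈ [7/16, 1) → index 3
j=3: u_3=91/120 ∈ [7/16, 1) → index 3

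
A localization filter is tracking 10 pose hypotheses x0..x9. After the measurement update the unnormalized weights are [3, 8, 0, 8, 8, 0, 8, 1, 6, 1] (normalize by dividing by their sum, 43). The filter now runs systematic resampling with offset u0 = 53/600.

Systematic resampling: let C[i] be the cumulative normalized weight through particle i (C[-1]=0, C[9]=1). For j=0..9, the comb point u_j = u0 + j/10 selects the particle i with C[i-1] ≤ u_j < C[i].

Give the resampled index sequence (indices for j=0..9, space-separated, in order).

C = [3/43, 11/43, 11/43, 19/43, 27/43, 27/43, 35/43, 36/43, 42/43, 1]
j=0: u_0=53/600 ∈ [3/43, 11/43) → index 1
j=1: u_1=113/600 ∈ [3/43, 11/43) → index 1
j=2: u_2=173/600 ∈ [11/43, 19/43) → index 3
j=3: u_3=233/600 ∈ [11/43, 19/43) → index 3
j=4: u_4=293/600 ∈ [19/43, 27/43) → index 4
j=5: u_5=353/600 ∈ [19/43, 27/43) → index 4
j=6: u_6=413/600 ∈ [27/43, 35/43) → index 6
j=7: u_7=473/600 ∈ [27/43, 35/43) → index 6
j=8: u_8=533/600 ∈ [36/43, 42/43) → index 8
j=9: u_9=593/600 ∈ [42/43, 1) → index 9

1 1 3 3 4 4 6 6 8 9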